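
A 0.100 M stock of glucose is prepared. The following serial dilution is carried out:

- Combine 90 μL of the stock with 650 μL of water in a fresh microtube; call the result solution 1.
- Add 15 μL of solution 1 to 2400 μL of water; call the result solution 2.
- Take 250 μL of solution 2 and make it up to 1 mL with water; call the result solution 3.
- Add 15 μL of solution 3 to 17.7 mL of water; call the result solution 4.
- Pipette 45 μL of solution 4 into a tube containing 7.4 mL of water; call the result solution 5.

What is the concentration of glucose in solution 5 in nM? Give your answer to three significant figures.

Step 1: 90 μL + 650 μL = 740 μL total → factor 740/90 = 8.2222
Step 2: 15 μL + 2400 μL = 2415 μL total → factor 2415/15 = 161
Step 3: 250 μL brought to 1 mL → factor 1000/250 = 4
Step 4: 15 μL + 17.7 mL = 17715 μL total → factor 17715/15 = 1181
Step 5: 45 μL + 7.4 mL = 7445 μL total → factor 7445/45 = 165.44
Overall dilution factor = 8.2222 × 161 × 4 × 1181 × 165.44 = 1.0346 × 10^9
Final = 0.100 M / 1.0346 × 10^9 = 9.665 × 10^-11 M = 0.0967 nM

0.0967 nM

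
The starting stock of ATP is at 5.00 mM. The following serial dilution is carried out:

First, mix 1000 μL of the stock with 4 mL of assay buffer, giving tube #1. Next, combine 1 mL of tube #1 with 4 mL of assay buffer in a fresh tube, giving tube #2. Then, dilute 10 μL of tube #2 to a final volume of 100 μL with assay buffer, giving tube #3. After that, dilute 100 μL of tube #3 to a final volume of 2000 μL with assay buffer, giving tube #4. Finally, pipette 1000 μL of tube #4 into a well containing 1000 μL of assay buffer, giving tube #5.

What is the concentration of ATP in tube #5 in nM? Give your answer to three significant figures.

500 nM

Step 1: 1000 μL + 4 mL = 5000 μL total → factor 5000/1000 = 5
Step 2: 1 mL + 4 mL = 5 mL total → factor 5/1 = 5
Step 3: 10 μL brought to 100 μL → factor 100/10 = 10
Step 4: 100 μL brought to 2000 μL → factor 2000/100 = 20
Step 5: 1000 μL + 1000 μL = 2000 μL total → factor 2000/1000 = 2
Overall dilution factor = 5 × 5 × 10 × 20 × 2 = 10000
Final = 5.00 mM / 10000 = 0.0005000 mM = 500 nM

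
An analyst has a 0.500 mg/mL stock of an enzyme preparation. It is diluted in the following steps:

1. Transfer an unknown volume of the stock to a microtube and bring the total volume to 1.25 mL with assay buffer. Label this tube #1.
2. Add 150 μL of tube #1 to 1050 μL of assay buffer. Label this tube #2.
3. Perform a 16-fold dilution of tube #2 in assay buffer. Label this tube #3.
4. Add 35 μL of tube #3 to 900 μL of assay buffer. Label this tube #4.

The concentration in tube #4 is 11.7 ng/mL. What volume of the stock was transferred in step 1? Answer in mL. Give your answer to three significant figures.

Step 1: v brought to 1.25 mL → factor = 1.25 mL/v
Step 2: 150 μL + 1050 μL = 1200 μL total → factor 1200/150 = 8
Step 3: 16-fold → factor 16
Step 4: 35 μL + 900 μL = 935 μL total → factor 935/35 = 26.714
Product of known-step factors = 3419.4
Overall factor = 0.500 mg/mL / (11.7 ng/mL) = 42735
Step-1 factor = 42735 / 3419.4 = 12.498
v = 1.25 mL / 12.498 = 0.100 mL

0.100 mL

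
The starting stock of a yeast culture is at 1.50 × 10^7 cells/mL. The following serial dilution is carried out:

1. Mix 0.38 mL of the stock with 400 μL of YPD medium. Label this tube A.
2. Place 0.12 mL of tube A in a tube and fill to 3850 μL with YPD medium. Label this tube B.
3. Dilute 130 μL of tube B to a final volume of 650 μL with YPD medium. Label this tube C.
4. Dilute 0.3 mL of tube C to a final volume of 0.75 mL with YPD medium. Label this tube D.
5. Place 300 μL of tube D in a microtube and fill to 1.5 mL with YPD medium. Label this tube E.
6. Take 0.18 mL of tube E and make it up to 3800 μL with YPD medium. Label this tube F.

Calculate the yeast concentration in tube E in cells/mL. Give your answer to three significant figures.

Step 1: 0.38 mL + 400 μL = 0.78 mL total → factor 0.78/0.38 = 2.0526
Step 2: 0.12 mL brought to 3850 μL → factor 3.85/0.12 = 32.083
Step 3: 130 μL brought to 650 μL → factor 650/130 = 5
Step 4: 0.3 mL brought to 0.75 mL → factor 0.75/0.3 = 2.5
Step 5: 300 μL brought to 1.5 mL → factor 1500/300 = 5
Dilution factor through tube E = 2.0526 × 32.083 × 5 × 2.5 × 5 = 4116
[tube E] = 1.50 × 10^7 cells/mL / 4116 = 3.64 × 10^3 cells/mL

3.64 × 10^3 cells/mL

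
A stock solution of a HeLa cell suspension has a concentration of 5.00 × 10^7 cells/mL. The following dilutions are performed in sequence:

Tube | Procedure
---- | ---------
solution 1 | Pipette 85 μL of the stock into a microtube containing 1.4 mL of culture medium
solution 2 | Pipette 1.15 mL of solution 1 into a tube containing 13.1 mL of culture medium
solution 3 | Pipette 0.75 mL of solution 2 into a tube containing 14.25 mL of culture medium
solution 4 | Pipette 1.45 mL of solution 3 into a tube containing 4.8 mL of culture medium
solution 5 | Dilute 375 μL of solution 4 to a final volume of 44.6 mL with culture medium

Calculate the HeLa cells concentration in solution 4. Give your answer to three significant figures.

Step 1: 85 μL + 1.4 mL = 1485 μL total → factor 1485/85 = 17.471
Step 2: 1.15 mL + 13.1 mL = 14.25 mL total → factor 14.25/1.15 = 12.391
Step 3: 0.75 mL + 14.25 mL = 15 mL total → factor 15/0.75 = 20
Step 4: 1.45 mL + 4.8 mL = 6.25 mL total → factor 6.25/1.45 = 4.3103
Dilution factor through solution 4 = 17.471 × 12.391 × 20 × 4.3103 = 18662
[solution 4] = 5.00 × 10^7 cells/mL / 18662 = 2.68 × 10^3 cells/mL

2.68 × 10^3 cells/mL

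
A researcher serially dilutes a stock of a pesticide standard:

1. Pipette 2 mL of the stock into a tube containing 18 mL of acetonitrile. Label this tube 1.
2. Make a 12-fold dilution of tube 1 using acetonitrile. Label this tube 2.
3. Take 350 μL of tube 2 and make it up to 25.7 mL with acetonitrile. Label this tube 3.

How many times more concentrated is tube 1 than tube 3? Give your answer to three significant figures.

Step 1: 2 mL + 18 mL = 20 mL total → factor 20/2 = 10
Step 2: 12-fold → factor 12
Step 3: 350 μL brought to 25.7 mL → factor 25700/350 = 73.429
Dilution factor to tube 1 = 10; to tube 3 = 8811.4
[tube 1]/[tube 3] = (factor to tube 3)/(factor to tube 1) = 8811.4/10 = 881

881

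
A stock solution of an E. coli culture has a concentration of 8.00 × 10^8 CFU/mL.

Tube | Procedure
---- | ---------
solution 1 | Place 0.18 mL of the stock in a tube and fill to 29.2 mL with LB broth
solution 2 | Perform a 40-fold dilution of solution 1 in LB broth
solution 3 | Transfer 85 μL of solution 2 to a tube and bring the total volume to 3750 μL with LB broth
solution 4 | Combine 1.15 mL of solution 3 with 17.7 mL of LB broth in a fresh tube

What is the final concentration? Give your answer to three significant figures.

170 CFU/mL

Step 1: 0.18 mL brought to 29.2 mL → factor 29.2/0.18 = 162.22
Step 2: 40-fold → factor 40
Step 3: 85 μL brought to 3750 μL → factor 3750/85 = 44.118
Step 4: 1.15 mL + 17.7 mL = 18.85 mL total → factor 18.85/1.15 = 16.391
Overall dilution factor = 162.22 × 40 × 44.118 × 16.391 = 4.6924 × 10^6
Final = 8.00 × 10^8 CFU/mL / 4.6924 × 10^6 = 170 CFU/mL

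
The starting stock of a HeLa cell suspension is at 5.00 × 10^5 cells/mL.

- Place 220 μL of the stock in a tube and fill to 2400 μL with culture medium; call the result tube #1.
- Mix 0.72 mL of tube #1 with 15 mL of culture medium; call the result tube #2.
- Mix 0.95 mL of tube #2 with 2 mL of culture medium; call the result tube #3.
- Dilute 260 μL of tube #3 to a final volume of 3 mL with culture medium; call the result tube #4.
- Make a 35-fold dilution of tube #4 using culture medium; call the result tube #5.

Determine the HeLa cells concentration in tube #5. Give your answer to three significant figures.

Step 1: 220 μL brought to 2400 μL → factor 2400/220 = 10.909
Step 2: 0.72 mL + 15 mL = 15.72 mL total → factor 15.72/0.72 = 21.833
Step 3: 0.95 mL + 2 mL = 2.95 mL total → factor 2.95/0.95 = 3.1053
Step 4: 260 μL brought to 3 mL → factor 3000/260 = 11.538
Step 5: 35-fold → factor 35
Overall dilution factor = 10.909 × 21.833 × 3.1053 × 11.538 × 35 = 2.9869 × 10^5
Final = 5.00 × 10^5 cells/mL / 2.9869 × 10^5 = 1.67 cells/mL

1.67 cells/mL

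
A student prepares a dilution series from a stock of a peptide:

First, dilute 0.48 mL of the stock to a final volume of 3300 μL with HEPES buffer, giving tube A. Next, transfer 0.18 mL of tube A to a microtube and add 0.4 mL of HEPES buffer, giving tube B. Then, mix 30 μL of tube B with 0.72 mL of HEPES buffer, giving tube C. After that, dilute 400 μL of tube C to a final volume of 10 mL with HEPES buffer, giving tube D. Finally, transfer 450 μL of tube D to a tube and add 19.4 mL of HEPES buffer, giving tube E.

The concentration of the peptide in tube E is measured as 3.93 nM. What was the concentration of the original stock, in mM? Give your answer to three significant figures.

2.40 mM

Step 1: 0.48 mL brought to 3300 μL → factor 3.3/0.48 = 6.875
Step 2: 0.18 mL + 0.4 mL = 0.58 mL total → factor 0.58/0.18 = 3.2222
Step 3: 30 μL + 0.72 mL = 750 μL total → factor 750/30 = 25
Step 4: 400 μL brought to 10 mL → factor 10000/400 = 25
Step 5: 450 μL + 19.4 mL = 19850 μL total → factor 19850/450 = 44.111
Overall dilution factor = 6.875 × 3.2222 × 25 × 25 × 44.111 = 6.1074 × 10^5
Stock = 3.93 nM × 6.1074 × 10^5 = 2.400 × 10^6 nM = 2.40 mM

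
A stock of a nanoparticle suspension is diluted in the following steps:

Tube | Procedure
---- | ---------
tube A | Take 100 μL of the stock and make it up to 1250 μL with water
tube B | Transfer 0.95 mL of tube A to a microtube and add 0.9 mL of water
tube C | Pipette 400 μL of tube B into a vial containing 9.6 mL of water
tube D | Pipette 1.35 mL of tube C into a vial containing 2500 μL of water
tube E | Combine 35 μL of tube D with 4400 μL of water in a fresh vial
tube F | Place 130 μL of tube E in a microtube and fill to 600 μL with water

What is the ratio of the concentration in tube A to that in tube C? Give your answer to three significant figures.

48.7

Step 1: 100 μL brought to 1250 μL → factor 1250/100 = 12.5
Step 2: 0.95 mL + 0.9 mL = 1.85 mL total → factor 1.85/0.95 = 1.9474
Step 3: 400 μL + 9.6 mL = 10000 μL total → factor 10000/400 = 25
Dilution factor to tube A = 12.5; to tube C = 608.55
[tube A]/[tube C] = (factor to tube C)/(factor to tube A) = 608.55/12.5 = 48.7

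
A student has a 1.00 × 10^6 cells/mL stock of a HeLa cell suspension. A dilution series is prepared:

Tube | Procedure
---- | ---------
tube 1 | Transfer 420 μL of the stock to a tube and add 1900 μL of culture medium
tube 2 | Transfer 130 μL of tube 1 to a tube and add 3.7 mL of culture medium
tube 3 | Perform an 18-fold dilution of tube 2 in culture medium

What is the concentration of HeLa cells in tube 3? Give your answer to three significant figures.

341 cells/mL

Step 1: 420 μL + 1900 μL = 2320 μL total → factor 2320/420 = 5.5238
Step 2: 130 μL + 3.7 mL = 3830 μL total → factor 3830/130 = 29.462
Step 3: 18-fold → factor 18
Overall dilution factor = 5.5238 × 29.462 × 18 = 2929.3
Final = 1.00 × 10^6 cells/mL / 2929.3 = 341 cells/mL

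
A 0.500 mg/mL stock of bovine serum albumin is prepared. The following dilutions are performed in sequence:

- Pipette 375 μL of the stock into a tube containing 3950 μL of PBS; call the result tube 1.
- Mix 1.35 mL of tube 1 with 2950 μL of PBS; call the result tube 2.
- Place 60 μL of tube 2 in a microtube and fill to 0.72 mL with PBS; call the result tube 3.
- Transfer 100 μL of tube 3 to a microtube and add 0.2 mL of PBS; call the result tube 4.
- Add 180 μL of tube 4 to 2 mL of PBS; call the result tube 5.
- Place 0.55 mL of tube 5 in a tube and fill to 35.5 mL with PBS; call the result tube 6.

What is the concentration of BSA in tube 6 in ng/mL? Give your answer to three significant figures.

Step 1: 375 μL + 3950 μL = 4325 μL total → factor 4325/375 = 11.533
Step 2: 1.35 mL + 2950 μL = 4.3 mL total → factor 4.3/1.35 = 3.1852
Step 3: 60 μL brought to 0.72 mL → factor 720/60 = 12
Step 4: 100 μL + 0.2 mL = 300 μL total → factor 300/100 = 3
Step 5: 180 μL + 2 mL = 2180 μL total → factor 2180/180 = 12.111
Step 6: 0.55 mL brought to 35.5 mL → factor 35.5/0.55 = 64.545
Dilution factor through tube 6 = 11.533 × 3.1852 × 12 × 3 × 12.111 × 64.545 = 1.0338 × 10^6
[tube 6] = 0.500 mg/mL / 1.0338 × 10^6 = 4.836 × 10^-7 mg/mL = 0.484 ng/mL

0.484 ng/mL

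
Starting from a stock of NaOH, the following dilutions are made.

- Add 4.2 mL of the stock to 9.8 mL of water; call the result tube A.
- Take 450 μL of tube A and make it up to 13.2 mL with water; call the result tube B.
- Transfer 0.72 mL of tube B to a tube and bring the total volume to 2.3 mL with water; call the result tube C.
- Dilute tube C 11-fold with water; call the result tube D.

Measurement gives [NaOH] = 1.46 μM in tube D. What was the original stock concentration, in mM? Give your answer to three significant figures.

5.02 mM

Step 1: 4.2 mL + 9.8 mL = 14 mL total → factor 14/4.2 = 3.3333
Step 2: 450 μL brought to 13.2 mL → factor 13200/450 = 29.333
Step 3: 0.72 mL brought to 2.3 mL → factor 2.3/0.72 = 3.1944
Step 4: 11-fold → factor 11
Overall dilution factor = 3.3333 × 29.333 × 3.1944 × 11 = 3435.8
Stock = 1.46 μM × 3435.8 = 5016 μM = 5.02 mM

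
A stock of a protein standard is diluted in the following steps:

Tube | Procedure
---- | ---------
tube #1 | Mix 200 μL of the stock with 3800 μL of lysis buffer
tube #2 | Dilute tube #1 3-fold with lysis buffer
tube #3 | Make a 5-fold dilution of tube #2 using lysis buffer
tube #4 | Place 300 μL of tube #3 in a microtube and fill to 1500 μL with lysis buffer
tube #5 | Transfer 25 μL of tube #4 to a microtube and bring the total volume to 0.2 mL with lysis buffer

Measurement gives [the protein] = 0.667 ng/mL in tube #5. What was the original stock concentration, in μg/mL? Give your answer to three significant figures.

8.00 μg/mL

Step 1: 200 μL + 3800 μL = 4000 μL total → factor 4000/200 = 20
Step 2: 3-fold → factor 3
Step 3: 5-fold → factor 5
Step 4: 300 μL brought to 1500 μL → factor 1500/300 = 5
Step 5: 25 μL brought to 0.2 mL → factor 200/25 = 8
Overall dilution factor = 20 × 3 × 5 × 5 × 8 = 12000
Stock = 0.667 ng/mL × 12000 = 8004 ng/mL = 8.00 μg/mL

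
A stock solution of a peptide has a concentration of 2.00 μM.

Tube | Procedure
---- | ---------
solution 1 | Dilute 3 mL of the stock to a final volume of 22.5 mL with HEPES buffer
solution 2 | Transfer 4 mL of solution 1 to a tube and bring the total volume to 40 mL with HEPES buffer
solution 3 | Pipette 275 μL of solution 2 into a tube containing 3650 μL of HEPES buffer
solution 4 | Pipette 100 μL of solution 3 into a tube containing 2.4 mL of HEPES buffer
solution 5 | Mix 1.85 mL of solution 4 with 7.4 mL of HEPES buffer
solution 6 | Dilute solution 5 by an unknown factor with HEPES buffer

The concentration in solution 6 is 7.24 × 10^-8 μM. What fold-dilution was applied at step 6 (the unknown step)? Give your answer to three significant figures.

Step 1: 3 mL brought to 22.5 mL → factor 22.5/3 = 7.5
Step 2: 4 mL brought to 40 mL → factor 40/4 = 10
Step 3: 275 μL + 3650 μL = 3925 μL total → factor 3925/275 = 14.273
Step 4: 100 μL + 2.4 mL = 2500 μL total → factor 2500/100 = 25
Step 5: 1.85 mL + 7.4 mL = 9.25 mL total → factor 9.25/1.85 = 5
Step 6: unknown factor x
Product of known-step factors = 1.3381 × 10^5
Overall factor = 2.00 μM / (7.24 × 10^-8 μM) = 2.7624 × 10^7
x = 2.7624 × 10^7 / 1.3381 × 10^5 = 206

206-fold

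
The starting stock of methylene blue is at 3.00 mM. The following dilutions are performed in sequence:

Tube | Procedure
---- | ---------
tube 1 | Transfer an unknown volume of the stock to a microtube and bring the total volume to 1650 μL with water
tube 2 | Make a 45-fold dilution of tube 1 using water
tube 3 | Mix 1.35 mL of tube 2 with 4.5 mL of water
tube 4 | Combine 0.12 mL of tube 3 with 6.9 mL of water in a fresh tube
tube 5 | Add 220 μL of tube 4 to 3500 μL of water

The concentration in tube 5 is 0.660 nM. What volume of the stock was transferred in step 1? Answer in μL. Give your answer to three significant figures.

70.0 μL

Step 1: v brought to 1650 μL → factor = 1650 μL/v
Step 2: 45-fold → factor 45
Step 3: 1.35 mL + 4.5 mL = 5.85 mL total → factor 5.85/1.35 = 4.3333
Step 4: 0.12 mL + 6.9 mL = 7.02 mL total → factor 7.02/0.12 = 58.5
Step 5: 220 μL + 3500 μL = 3720 μL total → factor 3720/220 = 16.909
Product of known-step factors = 1.9289 × 10^5
Overall factor = 3.00 mM / (0.660 nM) = 4.5455 × 10^6
Step-1 factor = 4.5455 × 10^6 / 1.9289 × 10^5 = 23.565
v = 1650 μL / 23.565 = 70.0 μL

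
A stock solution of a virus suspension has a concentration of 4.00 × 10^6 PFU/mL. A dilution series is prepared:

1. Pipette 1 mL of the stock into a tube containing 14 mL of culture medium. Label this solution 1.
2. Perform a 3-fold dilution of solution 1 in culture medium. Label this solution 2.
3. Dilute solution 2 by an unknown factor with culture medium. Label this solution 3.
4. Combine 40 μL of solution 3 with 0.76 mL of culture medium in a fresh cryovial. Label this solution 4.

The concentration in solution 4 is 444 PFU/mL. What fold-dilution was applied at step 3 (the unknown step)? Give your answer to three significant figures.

10.0-fold

Step 1: 1 mL + 14 mL = 15 mL total → factor 15/1 = 15
Step 2: 3-fold → factor 3
Step 3: unknown factor x
Step 4: 40 μL + 0.76 mL = 800 μL total → factor 800/40 = 20
Product of known-step factors = 900
Overall factor = 4.00 × 10^6 PFU/mL / (444 PFU/mL) = 9009
x = 9009 / 900 = 10.0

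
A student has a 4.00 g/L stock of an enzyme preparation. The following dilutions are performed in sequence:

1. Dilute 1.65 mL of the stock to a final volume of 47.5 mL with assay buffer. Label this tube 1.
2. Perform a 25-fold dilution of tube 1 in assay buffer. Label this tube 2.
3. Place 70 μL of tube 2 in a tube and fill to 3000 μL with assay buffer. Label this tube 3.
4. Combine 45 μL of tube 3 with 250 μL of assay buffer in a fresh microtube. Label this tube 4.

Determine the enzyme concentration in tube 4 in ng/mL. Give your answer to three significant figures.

19.8 ng/mL

Step 1: 1.65 mL brought to 47.5 mL → factor 47.5/1.65 = 28.788
Step 2: 25-fold → factor 25
Step 3: 70 μL brought to 3000 μL → factor 3000/70 = 42.857
Step 4: 45 μL + 250 μL = 295 μL total → factor 295/45 = 6.5556
Overall dilution factor = 28.788 × 25 × 42.857 × 6.5556 = 2.022 × 10^5
Final = 4.00 g/L / 2.022 × 10^5 = 1.978 × 10^-5 g/L = 19.8 ng/mL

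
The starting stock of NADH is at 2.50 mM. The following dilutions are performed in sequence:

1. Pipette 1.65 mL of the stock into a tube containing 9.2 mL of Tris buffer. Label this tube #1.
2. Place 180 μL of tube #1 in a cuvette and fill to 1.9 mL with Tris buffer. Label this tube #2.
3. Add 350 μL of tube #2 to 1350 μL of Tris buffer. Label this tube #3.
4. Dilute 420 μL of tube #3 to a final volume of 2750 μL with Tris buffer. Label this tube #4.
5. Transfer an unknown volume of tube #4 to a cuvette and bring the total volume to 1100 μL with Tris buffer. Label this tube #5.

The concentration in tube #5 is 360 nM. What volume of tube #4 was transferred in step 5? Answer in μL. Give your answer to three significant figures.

350 μL

Step 1: 1.65 mL + 9.2 mL = 10.85 mL total → factor 10.85/1.65 = 6.5758
Step 2: 180 μL brought to 1.9 mL → factor 1900/180 = 10.556
Step 3: 350 μL + 1350 μL = 1700 μL total → factor 1700/350 = 4.8571
Step 4: 420 μL brought to 2750 μL → factor 2750/420 = 6.5476
Step 5: v brought to 1100 μL → factor = 1100 μL/v
Product of known-step factors = 2207.5
Overall factor = 2.50 mM / (360 nM) = 6944.4
Step-5 factor = 6944.4 / 2207.5 = 3.1459
v = 1100 μL / 3.1459 = 350 μL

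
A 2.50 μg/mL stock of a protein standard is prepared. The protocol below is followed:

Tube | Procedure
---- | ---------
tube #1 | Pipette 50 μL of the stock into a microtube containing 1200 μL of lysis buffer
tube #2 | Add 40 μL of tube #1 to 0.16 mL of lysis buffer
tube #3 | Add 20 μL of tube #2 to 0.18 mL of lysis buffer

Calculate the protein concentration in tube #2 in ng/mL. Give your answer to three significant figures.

Step 1: 50 μL + 1200 μL = 1250 μL total → factor 1250/50 = 25
Step 2: 40 μL + 0.16 mL = 200 μL total → factor 200/40 = 5
Dilution factor through tube #2 = 25 × 5 = 125
[tube #2] = 2.50 μg/mL / 125 = 0.02000 μg/mL = 20.0 ng/mL

20.0 ng/mL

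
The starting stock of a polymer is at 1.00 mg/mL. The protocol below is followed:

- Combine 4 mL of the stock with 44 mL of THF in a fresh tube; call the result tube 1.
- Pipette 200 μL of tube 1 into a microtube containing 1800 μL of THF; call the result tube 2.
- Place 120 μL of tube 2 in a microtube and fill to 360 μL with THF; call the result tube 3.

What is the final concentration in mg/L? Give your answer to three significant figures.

2.78 mg/L

Step 1: 4 mL + 44 mL = 48 mL total → factor 48/4 = 12
Step 2: 200 μL + 1800 μL = 2000 μL total → factor 2000/200 = 10
Step 3: 120 μL brought to 360 μL → factor 360/120 = 3
Overall dilution factor = 12 × 10 × 3 = 360
Final = 1.00 mg/mL / 360 = 0.002778 mg/mL = 2.78 mg/L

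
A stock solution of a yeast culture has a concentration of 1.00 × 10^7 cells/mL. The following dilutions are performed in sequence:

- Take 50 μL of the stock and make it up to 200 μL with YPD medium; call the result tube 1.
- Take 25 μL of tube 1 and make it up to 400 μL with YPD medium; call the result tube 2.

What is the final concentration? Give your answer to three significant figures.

Step 1: 50 μL brought to 200 μL → factor 200/50 = 4
Step 2: 25 μL brought to 400 μL → factor 400/25 = 16
Overall dilution factor = 4 × 16 = 64
Final = 1.00 × 10^7 cells/mL / 64 = 1.56 × 10^5 cells/mL

1.56 × 10^5 cells/mL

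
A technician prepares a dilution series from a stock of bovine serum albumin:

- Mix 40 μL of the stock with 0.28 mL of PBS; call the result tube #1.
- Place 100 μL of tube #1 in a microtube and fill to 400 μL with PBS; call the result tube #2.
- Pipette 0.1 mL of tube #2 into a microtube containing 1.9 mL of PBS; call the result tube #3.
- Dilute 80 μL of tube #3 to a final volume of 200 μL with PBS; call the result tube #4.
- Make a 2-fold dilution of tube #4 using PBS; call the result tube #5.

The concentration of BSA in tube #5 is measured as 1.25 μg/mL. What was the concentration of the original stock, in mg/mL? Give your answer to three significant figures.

4.00 mg/mL

Step 1: 40 μL + 0.28 mL = 320 μL total → factor 320/40 = 8
Step 2: 100 μL brought to 400 μL → factor 400/100 = 4
Step 3: 0.1 mL + 1.9 mL = 2 mL total → factor 2/0.1 = 20
Step 4: 80 μL brought to 200 μL → factor 200/80 = 2.5
Step 5: 2-fold → factor 2
Overall dilution factor = 8 × 4 × 20 × 2.5 × 2 = 3200
Stock = 1.25 μg/mL × 3200 = 4000 μg/mL = 4.00 mg/mL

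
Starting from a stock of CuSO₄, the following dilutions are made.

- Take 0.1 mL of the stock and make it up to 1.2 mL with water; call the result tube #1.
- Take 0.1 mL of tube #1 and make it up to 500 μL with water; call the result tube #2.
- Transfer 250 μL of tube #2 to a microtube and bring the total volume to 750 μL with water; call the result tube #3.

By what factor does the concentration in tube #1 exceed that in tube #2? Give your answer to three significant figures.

5.00

Step 1: 0.1 mL brought to 1.2 mL → factor 1.2/0.1 = 12
Step 2: 0.1 mL brought to 500 μL → factor 0.5/0.1 = 5
Dilution factor to tube #1 = 12; to tube #2 = 60
[tube #1]/[tube #2] = (factor to tube #2)/(factor to tube #1) = 60/12 = 5.00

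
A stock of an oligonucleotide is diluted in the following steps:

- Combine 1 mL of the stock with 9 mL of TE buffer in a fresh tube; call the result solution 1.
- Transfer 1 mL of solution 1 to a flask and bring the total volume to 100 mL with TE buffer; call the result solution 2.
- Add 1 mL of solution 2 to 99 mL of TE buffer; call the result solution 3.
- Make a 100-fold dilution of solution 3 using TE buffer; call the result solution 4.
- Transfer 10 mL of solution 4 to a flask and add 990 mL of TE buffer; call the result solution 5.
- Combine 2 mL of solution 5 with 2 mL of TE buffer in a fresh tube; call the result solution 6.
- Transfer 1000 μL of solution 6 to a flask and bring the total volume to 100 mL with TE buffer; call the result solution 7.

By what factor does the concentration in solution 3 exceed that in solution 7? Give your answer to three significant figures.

2.00 × 10^6

Step 1: 1 mL + 9 mL = 10 mL total → factor 10/1 = 10
Step 2: 1 mL brought to 100 mL → factor 100/1 = 100
Step 3: 1 mL + 99 mL = 100 mL total → factor 100/1 = 100
Step 4: 100-fold → factor 100
Step 5: 10 mL + 990 mL = 1000 mL total → factor 1000/10 = 100
Step 6: 2 mL + 2 mL = 4 mL total → factor 4/2 = 2
Step 7: 1000 μL brought to 100 mL → factor 1 × 10^5/1000 = 100
Dilution factor to solution 3 = 1 × 10^5; to solution 7 = 2 × 10^11
[solution 3]/[solution 7] = (factor to solution 7)/(factor to solution 3) = 2 × 10^11/1 × 10^5 = 2.00 × 10^6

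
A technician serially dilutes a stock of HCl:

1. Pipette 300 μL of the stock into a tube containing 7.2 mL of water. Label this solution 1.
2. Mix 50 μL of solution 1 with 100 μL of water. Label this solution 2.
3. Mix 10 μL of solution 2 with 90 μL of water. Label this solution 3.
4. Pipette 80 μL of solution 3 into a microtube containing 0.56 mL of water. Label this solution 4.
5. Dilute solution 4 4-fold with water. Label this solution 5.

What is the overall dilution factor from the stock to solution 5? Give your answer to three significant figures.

2.40 × 10^4

Step 1: 300 μL + 7.2 mL = 7500 μL total → factor 7500/300 = 25
Step 2: 50 μL + 100 μL = 150 μL total → factor 150/50 = 3
Step 3: 10 μL + 90 μL = 100 μL total → factor 100/10 = 10
Step 4: 80 μL + 0.56 mL = 640 μL total → factor 640/80 = 8
Step 5: 4-fold → factor 4
Overall dilution factor = 25 × 3 × 10 × 8 × 4 = 24000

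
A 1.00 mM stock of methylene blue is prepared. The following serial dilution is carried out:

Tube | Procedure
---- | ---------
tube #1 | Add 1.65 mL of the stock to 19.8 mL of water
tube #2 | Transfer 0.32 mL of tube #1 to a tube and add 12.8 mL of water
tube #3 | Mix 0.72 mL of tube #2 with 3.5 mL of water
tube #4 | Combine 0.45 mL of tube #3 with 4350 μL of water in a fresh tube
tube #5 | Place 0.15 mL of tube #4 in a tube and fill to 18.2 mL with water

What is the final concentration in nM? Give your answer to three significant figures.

0.247 nM

Step 1: 1.65 mL + 19.8 mL = 21.45 mL total → factor 21.45/1.65 = 13
Step 2: 0.32 mL + 12.8 mL = 13.12 mL total → factor 13.12/0.32 = 41
Step 3: 0.72 mL + 3.5 mL = 4.22 mL total → factor 4.22/0.72 = 5.8611
Step 4: 0.45 mL + 4350 μL = 4.8 mL total → factor 4.8/0.45 = 10.667
Step 5: 0.15 mL brought to 18.2 mL → factor 18.2/0.15 = 121.33
Overall dilution factor = 13 × 41 × 5.8611 × 10.667 × 121.33 = 4.0431 × 10^6
Final = 1.00 mM / 4.0431 × 10^6 = 2.473 × 10^-7 mM = 0.247 nM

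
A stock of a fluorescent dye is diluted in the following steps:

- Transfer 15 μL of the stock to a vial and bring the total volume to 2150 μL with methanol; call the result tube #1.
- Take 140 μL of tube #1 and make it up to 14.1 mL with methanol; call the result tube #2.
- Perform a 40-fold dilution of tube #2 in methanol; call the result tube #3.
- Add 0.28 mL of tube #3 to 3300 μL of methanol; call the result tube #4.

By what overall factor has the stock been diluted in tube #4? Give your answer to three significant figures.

Step 1: 15 μL brought to 2150 μL → factor 2150/15 = 143.33
Step 2: 140 μL brought to 14.1 mL → factor 14100/140 = 100.71
Step 3: 40-fold → factor 40
Step 4: 0.28 mL + 3300 μL = 3.58 mL total → factor 3.58/0.28 = 12.786
Overall dilution factor = 143.33 × 100.71 × 40 × 12.786 = 7.3828 × 10^6

7.38 × 10^6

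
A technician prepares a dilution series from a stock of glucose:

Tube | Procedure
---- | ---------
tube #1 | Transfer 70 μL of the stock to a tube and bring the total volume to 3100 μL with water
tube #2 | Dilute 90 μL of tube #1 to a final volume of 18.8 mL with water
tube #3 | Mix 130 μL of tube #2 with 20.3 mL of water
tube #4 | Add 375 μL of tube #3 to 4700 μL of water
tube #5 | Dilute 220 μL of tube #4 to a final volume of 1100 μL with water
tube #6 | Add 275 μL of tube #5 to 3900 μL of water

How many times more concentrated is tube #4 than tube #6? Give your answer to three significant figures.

75.9

Step 1: 70 μL brought to 3100 μL → factor 3100/70 = 44.286
Step 2: 90 μL brought to 18.8 mL → factor 18800/90 = 208.89
Step 3: 130 μL + 20.3 mL = 20430 μL total → factor 20430/130 = 157.15
Step 4: 375 μL + 4700 μL = 5075 μL total → factor 5075/375 = 13.533
Step 5: 220 μL brought to 1100 μL → factor 1100/220 = 5
Step 6: 275 μL + 3900 μL = 4175 μL total → factor 4175/275 = 15.182
Dilution factor to tube #4 = 1.9675 × 10^7; to tube #6 = 1.4935 × 10^9
[tube #4]/[tube #6] = (factor to tube #6)/(factor to tube #4) = 1.4935 × 10^9/1.9675 × 10^7 = 75.9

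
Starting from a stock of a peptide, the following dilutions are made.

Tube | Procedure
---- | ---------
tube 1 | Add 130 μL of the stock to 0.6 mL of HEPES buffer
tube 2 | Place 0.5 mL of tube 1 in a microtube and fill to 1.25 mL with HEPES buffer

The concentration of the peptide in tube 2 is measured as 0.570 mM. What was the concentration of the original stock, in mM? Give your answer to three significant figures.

Step 1: 130 μL + 0.6 mL = 730 μL total → factor 730/130 = 5.6154
Step 2: 0.5 mL brought to 1.25 mL → factor 1.25/0.5 = 2.5
Overall dilution factor = 5.6154 × 2.5 = 14.038
Stock = 0.570 mM × 14.038 = 8.00 mM

8.00 mM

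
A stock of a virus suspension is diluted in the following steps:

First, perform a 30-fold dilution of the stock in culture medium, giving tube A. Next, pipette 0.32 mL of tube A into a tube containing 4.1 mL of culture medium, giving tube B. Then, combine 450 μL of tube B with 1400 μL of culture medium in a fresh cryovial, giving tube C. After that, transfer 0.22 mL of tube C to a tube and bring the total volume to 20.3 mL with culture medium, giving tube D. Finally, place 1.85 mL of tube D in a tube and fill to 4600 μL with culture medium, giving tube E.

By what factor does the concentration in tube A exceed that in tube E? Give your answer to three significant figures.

1.30 × 10^4

Step 1: 30-fold → factor 30
Step 2: 0.32 mL + 4.1 mL = 4.42 mL total → factor 4.42/0.32 = 13.812
Step 3: 450 μL + 1400 μL = 1850 μL total → factor 1850/450 = 4.1111
Step 4: 0.22 mL brought to 20.3 mL → factor 20.3/0.22 = 92.273
Step 5: 1.85 mL brought to 4600 μL → factor 4.6/1.85 = 2.4865
Dilution factor to tube A = 30; to tube E = 3.9085 × 10^5
[tube A]/[tube E] = (factor to tube E)/(factor to tube A) = 3.9085 × 10^5/30 = 1.30 × 10^4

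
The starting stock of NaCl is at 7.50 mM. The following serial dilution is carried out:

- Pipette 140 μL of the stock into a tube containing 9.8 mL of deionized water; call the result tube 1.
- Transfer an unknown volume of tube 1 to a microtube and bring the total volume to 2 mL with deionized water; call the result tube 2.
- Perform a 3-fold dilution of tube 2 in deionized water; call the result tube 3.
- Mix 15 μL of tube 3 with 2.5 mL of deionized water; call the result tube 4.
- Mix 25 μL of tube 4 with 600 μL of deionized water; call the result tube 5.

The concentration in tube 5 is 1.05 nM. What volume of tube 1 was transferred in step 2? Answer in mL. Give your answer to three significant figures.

0.250 mL

Step 1: 140 μL + 9.8 mL = 9940 μL total → factor 9940/140 = 71
Step 2: v brought to 2 mL → factor = 2 mL/v
Step 3: 3-fold → factor 3
Step 4: 15 μL + 2.5 mL = 2515 μL total → factor 2515/15 = 167.67
Step 5: 25 μL + 600 μL = 625 μL total → factor 625/25 = 25
Product of known-step factors = 8.9282 × 10^5
Overall factor = 7.50 mM / (1.05 nM) = 7.1429 × 10^6
Step-2 factor = 7.1429 × 10^6 / 8.9282 × 10^5 = 8.0003
v = 2 mL / 8.0003 = 0.250 mL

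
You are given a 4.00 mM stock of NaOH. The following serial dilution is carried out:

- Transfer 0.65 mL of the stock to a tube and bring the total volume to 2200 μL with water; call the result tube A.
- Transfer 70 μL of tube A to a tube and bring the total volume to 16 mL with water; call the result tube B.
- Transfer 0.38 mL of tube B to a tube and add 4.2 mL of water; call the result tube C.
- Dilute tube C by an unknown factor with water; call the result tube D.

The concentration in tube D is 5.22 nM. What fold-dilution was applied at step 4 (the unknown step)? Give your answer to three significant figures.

82.2-fold

Step 1: 0.65 mL brought to 2200 μL → factor 2.2/0.65 = 3.3846
Step 2: 70 μL brought to 16 mL → factor 16000/70 = 228.57
Step 3: 0.38 mL + 4.2 mL = 4.58 mL total → factor 4.58/0.38 = 12.053
Step 4: unknown factor x
Product of known-step factors = 9324.2
Overall factor = 4.00 mM / (5.22 nM) = 7.6628 × 10^5
x = 7.6628 × 10^5 / 9324.2 = 82.2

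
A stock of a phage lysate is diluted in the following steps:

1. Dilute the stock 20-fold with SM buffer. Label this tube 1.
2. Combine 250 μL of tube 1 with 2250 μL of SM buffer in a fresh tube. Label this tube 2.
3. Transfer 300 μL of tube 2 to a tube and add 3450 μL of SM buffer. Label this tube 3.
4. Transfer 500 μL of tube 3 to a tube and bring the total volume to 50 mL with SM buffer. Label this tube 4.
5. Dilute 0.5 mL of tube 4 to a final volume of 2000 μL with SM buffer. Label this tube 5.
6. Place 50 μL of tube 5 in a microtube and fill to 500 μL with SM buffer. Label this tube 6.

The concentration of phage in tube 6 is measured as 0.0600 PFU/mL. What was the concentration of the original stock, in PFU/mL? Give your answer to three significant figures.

6.00 × 10^5 PFU/mL

Step 1: 20-fold → factor 20
Step 2: 250 μL + 2250 μL = 2500 μL total → factor 2500/250 = 10
Step 3: 300 μL + 3450 μL = 3750 μL total → factor 3750/300 = 12.5
Step 4: 500 μL brought to 50 mL → factor 50000/500 = 100
Step 5: 0.5 mL brought to 2000 μL → factor 2/0.5 = 4
Step 6: 50 μL brought to 500 μL → factor 500/50 = 10
Overall dilution factor = 20 × 10 × 12.5 × 100 × 4 × 10 = 1 × 10^7
Stock = 0.0600 PFU/mL × 1 × 10^7 = 6.00 × 10^5 PFU/mL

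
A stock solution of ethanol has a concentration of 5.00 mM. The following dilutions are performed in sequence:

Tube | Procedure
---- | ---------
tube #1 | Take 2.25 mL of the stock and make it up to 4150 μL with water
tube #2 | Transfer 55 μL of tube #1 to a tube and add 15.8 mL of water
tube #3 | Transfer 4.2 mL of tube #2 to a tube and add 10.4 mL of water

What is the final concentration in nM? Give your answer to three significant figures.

Step 1: 2.25 mL brought to 4150 μL → factor 4.15/2.25 = 1.8444
Step 2: 55 μL + 15.8 mL = 15855 μL total → factor 15855/55 = 288.27
Step 3: 4.2 mL + 10.4 mL = 14.6 mL total → factor 14.6/4.2 = 3.4762
Overall dilution factor = 1.8444 × 288.27 × 3.4762 = 1848.3
Final = 5.00 mM / 1848.3 = 0.002705 mM = 2.71 × 10^3 nM

2.71 × 10^3 nM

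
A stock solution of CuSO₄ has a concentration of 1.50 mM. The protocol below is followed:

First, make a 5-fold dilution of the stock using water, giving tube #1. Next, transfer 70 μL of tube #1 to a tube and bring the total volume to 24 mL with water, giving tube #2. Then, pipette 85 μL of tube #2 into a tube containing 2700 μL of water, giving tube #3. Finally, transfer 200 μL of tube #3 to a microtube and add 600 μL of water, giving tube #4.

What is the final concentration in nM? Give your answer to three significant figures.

6.68 nM

Step 1: 5-fold → factor 5
Step 2: 70 μL brought to 24 mL → factor 24000/70 = 342.86
Step 3: 85 μL + 2700 μL = 2785 μL total → factor 2785/85 = 32.765
Step 4: 200 μL + 600 μL = 800 μL total → factor 800/200 = 4
Overall dilution factor = 5 × 342.86 × 32.765 × 4 = 2.2467 × 10^5
Final = 1.50 mM / 2.2467 × 10^5 = 6.676 × 10^-6 mM = 6.68 nM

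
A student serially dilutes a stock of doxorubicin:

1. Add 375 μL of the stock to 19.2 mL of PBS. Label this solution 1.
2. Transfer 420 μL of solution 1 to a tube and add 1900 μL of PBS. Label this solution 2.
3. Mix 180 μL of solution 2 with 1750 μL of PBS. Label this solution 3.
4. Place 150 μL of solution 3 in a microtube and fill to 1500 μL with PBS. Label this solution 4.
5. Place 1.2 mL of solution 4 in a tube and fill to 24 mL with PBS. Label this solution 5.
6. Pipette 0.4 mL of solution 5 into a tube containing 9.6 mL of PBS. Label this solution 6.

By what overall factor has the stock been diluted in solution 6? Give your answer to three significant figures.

Step 1: 375 μL + 19.2 mL = 19575 μL total → factor 19575/375 = 52.2
Step 2: 420 μL + 1900 μL = 2320 μL total → factor 2320/420 = 5.5238
Step 3: 180 μL + 1750 μL = 1930 μL total → factor 1930/180 = 10.722
Step 4: 150 μL brought to 1500 μL → factor 1500/150 = 10
Step 5: 1.2 mL brought to 24 mL → factor 24/1.2 = 20
Step 6: 0.4 mL + 9.6 mL = 10 mL total → factor 10/0.4 = 25
Overall dilution factor = 52.2 × 5.5238 × 10.722 × 10 × 20 × 25 = 1.5458 × 10^7

1.55 × 10^7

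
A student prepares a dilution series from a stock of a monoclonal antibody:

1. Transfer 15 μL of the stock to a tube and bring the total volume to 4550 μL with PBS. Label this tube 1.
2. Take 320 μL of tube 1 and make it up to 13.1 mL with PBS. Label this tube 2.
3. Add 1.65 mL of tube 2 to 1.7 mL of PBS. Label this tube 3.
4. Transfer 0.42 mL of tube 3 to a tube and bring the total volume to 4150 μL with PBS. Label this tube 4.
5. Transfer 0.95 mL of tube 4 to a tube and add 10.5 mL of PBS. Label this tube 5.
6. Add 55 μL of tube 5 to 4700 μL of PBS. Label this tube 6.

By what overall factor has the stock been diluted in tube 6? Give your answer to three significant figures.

2.60 × 10^8

Step 1: 15 μL brought to 4550 μL → factor 4550/15 = 303.33
Step 2: 320 μL brought to 13.1 mL → factor 13100/320 = 40.938
Step 3: 1.65 mL + 1.7 mL = 3.35 mL total → factor 3.35/1.65 = 2.0303
Step 4: 0.42 mL brought to 4150 μL → factor 4.15/0.42 = 9.881
Step 5: 0.95 mL + 10.5 mL = 11.45 mL total → factor 11.45/0.95 = 12.053
Step 6: 55 μL + 4700 μL = 4755 μL total → factor 4755/55 = 86.455
Overall dilution factor = 303.33 × 40.938 × 2.0303 × 9.881 × 12.053 × 86.455 = 2.5958 × 10^8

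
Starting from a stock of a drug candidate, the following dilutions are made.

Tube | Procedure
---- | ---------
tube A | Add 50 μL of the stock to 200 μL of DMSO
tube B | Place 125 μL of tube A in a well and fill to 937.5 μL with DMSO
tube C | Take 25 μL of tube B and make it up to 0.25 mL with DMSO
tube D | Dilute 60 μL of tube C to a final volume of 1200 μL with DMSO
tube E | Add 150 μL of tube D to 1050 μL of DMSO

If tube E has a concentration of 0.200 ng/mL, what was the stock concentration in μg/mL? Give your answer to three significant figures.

12.0 μg/mL

Step 1: 50 μL + 200 μL = 250 μL total → factor 250/50 = 5
Step 2: 125 μL brought to 937.5 μL → factor 937.5/125 = 7.5
Step 3: 25 μL brought to 0.25 mL → factor 250/25 = 10
Step 4: 60 μL brought to 1200 μL → factor 1200/60 = 20
Step 5: 150 μL + 1050 μL = 1200 μL total → factor 1200/150 = 8
Overall dilution factor = 5 × 7.5 × 10 × 20 × 8 = 60000
Stock = 0.200 ng/mL × 60000 = 1.200 × 10^4 ng/mL = 12.0 μg/mL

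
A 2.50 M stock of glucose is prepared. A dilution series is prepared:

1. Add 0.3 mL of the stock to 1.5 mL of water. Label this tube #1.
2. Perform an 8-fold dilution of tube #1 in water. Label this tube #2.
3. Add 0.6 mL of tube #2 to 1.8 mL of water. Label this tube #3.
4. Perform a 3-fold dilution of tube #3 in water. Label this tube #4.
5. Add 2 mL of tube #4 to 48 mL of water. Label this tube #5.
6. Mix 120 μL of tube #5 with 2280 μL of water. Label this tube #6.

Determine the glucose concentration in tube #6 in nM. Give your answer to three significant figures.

Step 1: 0.3 mL + 1.5 mL = 1.8 mL total → factor 1.8/0.3 = 6
Step 2: 8-fold → factor 8
Step 3: 0.6 mL + 1.8 mL = 2.4 mL total → factor 2.4/0.6 = 4
Step 4: 3-fold → factor 3
Step 5: 2 mL + 48 mL = 50 mL total → factor 50/2 = 25
Step 6: 120 μL + 2280 μL = 2400 μL total → factor 2400/120 = 20
Overall dilution factor = 6 × 8 × 4 × 3 × 25 × 20 = 2.88 × 10^5
Final = 2.50 M / 2.88 × 10^5 = 8.681 × 10^-6 M = 8.68 × 10^3 nM

8.68 × 10^3 nM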